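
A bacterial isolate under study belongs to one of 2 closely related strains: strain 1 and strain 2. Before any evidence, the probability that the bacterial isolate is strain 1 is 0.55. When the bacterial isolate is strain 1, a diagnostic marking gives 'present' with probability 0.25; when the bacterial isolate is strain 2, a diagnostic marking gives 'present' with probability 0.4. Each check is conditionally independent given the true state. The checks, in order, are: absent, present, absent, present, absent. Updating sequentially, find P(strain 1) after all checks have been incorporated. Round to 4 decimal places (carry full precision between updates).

After 'absent': P(strain 1) = 0.75·0.5500 / (0.75·0.5500 + 0.6·0.4500) ≈ 0.6044
After 'present': P(strain 1) = 0.25·0.6044 / (0.25·0.6044 + 0.4·0.3956) ≈ 0.4885
After 'absent': P(strain 1) = 0.75·0.4885 / (0.75·0.4885 + 0.6·0.5115) ≈ 0.5441
After 'present': P(strain 1) = 0.25·0.5441 / (0.25·0.5441 + 0.4·0.4559) ≈ 0.4273
After 'absent': P(strain 1) = 0.75·0.4273 / (0.75·0.4273 + 0.6·0.5727) ≈ 0.4825

0.4825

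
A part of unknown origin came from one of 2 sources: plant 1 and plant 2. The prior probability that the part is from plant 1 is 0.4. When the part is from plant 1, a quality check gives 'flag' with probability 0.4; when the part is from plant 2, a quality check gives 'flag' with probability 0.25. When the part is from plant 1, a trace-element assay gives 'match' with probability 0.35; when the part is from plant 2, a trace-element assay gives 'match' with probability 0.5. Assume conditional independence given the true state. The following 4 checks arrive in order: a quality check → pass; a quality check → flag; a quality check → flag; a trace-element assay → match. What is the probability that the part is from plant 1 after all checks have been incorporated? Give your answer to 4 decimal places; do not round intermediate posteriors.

After a quality check='pass': P(plant 1) = 0.6·0.4000 / (0.6·0.4000 + 0.75·0.6000) ≈ 0.3478
After a quality check='flag': P(plant 1) = 0.4·0.3478 / (0.4·0.3478 + 0.25·0.6522) ≈ 0.4604
After a quality check='flag': P(plant 1) = 0.4·0.4604 / (0.4·0.4604 + 0.25·0.5396) ≈ 0.5772
After a trace-element assay='match': P(plant 1) = 0.35·0.5772 / (0.35·0.5772 + 0.5·0.4228) ≈ 0.4887

0.4887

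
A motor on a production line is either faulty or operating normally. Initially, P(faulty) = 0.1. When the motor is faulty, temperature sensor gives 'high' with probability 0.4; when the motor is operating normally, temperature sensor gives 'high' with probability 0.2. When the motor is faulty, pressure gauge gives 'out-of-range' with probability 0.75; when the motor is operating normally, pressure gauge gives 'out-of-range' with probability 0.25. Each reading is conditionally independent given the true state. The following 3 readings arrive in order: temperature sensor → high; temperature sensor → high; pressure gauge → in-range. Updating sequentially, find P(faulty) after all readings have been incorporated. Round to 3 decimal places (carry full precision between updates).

0.129

After temperature sensor='high': P(faulty) = 0.4·0.1000 / (0.4·0.1000 + 0.2·0.9000) ≈ 0.1818
After temperature sensor='high': P(faulty) = 0.4·0.1818 / (0.4·0.1818 + 0.2·0.8182) ≈ 0.3077
After pressure gauge='in-range': P(faulty) = 0.25·0.3077 / (0.25·0.3077 + 0.75·0.6923) ≈ 0.1290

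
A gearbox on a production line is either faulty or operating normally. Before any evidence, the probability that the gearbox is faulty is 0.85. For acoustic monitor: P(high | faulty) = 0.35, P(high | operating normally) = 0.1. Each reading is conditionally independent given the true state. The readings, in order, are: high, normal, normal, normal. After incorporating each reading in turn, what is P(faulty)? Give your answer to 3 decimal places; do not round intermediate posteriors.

0.882

Each posterior becomes the prior for the next update.
After 'high': P(faulty) = 0.35·0.8500 / (0.35·0.8500 + 0.1·0.1500) ≈ 0.9520
After 'normal': P(faulty) = 0.65·0.9520 / (0.65·0.9520 + 0.9·0.0480) ≈ 0.9347
After 'normal': P(faulty) = 0.65·0.9347 / (0.65·0.9347 + 0.9·0.0653) ≈ 0.9119
After 'normal': P(faulty) = 0.65·0.9119 / (0.65·0.9119 + 0.9·0.0881) ≈ 0.8820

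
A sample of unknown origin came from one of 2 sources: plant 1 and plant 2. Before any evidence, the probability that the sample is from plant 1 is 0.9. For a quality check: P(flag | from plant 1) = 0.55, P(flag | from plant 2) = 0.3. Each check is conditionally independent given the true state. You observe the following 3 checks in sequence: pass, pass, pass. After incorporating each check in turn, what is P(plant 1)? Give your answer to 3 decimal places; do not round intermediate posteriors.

0.705

After 'pass': P(plant 1) = 0.45·0.9000 / (0.45·0.9000 + 0.7·0.1000) ≈ 0.8526
After 'pass': P(plant 1) = 0.45·0.8526 / (0.45·0.8526 + 0.7·0.1474) ≈ 0.7881
After 'pass': P(plant 1) = 0.45·0.7881 / (0.45·0.7881 + 0.7·0.2119) ≈ 0.7051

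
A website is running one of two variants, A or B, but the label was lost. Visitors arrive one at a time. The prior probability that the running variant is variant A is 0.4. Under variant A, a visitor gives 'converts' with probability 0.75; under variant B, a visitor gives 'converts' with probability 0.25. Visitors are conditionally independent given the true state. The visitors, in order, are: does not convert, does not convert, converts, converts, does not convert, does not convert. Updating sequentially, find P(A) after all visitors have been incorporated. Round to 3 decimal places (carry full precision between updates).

0.069

Apply Bayes' rule sequentially, carrying P(A) forward.
After 'does not convert': P(A) = 0.25·0.4000 / (0.25·0.4000 + 0.75·0.6000) ≈ 0.1818
After 'does not convert': P(A) = 0.25·0.1818 / (0.25·0.1818 + 0.75·0.8182) ≈ 0.0690
After 'converts': P(A) = 0.75·0.0690 / (0.75·0.0690 + 0.25·0.9310) ≈ 0.1818
After 'converts': P(A) = 0.75·0.1818 / (0.75·0.1818 + 0.25·0.8182) ≈ 0.4000
After 'does not convert': P(A) = 0.25·0.4000 / (0.25·0.4000 + 0.75·0.6000) ≈ 0.1818
After 'does not convert': P(A) = 0.25·0.1818 / (0.25·0.1818 + 0.75·0.8182) ≈ 0.0690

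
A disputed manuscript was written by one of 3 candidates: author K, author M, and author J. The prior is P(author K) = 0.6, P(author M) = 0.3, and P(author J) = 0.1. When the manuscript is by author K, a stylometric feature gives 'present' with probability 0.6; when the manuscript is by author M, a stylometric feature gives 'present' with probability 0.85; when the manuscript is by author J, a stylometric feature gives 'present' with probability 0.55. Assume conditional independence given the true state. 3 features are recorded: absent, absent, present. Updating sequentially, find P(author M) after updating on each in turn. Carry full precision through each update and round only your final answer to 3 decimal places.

0.077

After 'absent': normaliser = 0.4·0.6000 + 0.15·0.3000 + 0.45·0.1000; P(author K) ≈ 0.7273, P(author M) ≈ 0.1364, P(author J) ≈ 0.1364
After 'absent': normaliser = 0.4·0.7273 + 0.15·0.1364 + 0.45·0.1364; P(author K) ≈ 0.7805, P(author M) ≈ 0.0549, P(author J) ≈ 0.1646
After 'present': normaliser = 0.6·0.7805 + 0.85·0.0549 + 0.55·0.1646; P(author K) ≈ 0.7734, P(author M) ≈ 0.0770, P(author J) ≈ 0.1495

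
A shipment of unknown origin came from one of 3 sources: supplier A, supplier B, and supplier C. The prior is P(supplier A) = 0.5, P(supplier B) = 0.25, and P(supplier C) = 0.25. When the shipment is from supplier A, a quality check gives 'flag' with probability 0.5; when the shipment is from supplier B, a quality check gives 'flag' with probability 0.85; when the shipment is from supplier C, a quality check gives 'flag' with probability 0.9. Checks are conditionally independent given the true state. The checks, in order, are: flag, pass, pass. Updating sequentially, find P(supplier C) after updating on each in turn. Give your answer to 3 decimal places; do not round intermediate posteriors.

0.032

Each posterior becomes the prior for the next update.
After 'flag': normaliser = 0.5·0.5000 + 0.85·0.2500 + 0.9·0.2500; P(supplier A) ≈ 0.3636, P(supplier B) ≈ 0.3091, P(supplier C) ≈ 0.3273
After 'pass': normaliser = 0.5·0.3636 + 0.15·0.3091 + 0.1·0.3273; P(supplier A) ≈ 0.6969, P(supplier B) ≈ 0.1777, P(supplier C) ≈ 0.1254
After 'pass': normaliser = 0.5·0.6969 + 0.15·0.1777 + 0.1·0.1254; P(supplier A) ≈ 0.8989, P(supplier B) ≈ 0.0688, P(supplier C) ≈ 0.0324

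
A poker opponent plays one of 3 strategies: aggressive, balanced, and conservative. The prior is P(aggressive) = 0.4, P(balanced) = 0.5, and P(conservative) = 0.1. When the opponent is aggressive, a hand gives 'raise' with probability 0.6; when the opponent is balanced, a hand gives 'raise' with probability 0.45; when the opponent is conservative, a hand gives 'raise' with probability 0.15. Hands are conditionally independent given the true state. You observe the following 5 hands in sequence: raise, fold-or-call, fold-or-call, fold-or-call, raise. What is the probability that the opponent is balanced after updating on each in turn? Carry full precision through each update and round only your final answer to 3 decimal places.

After 'raise': normaliser = 0.6·0.4000 + 0.45·0.5000 + 0.15·0.1000; P(aggressive) ≈ 0.5000, P(balanced) ≈ 0.4688, P(conservative) ≈ 0.0312
After 'fold-or-call': normaliser = 0.4·0.5000 + 0.55·0.4688 + 0.85·0.0312; P(aggressive) ≈ 0.4129, P(balanced) ≈ 0.5323, P(conservative) ≈ 0.0548
After 'fold-or-call': normaliser = 0.4·0.4129 + 0.55·0.5323 + 0.85·0.0548; P(aggressive) ≈ 0.3274, P(balanced) ≈ 0.5802, P(conservative) ≈ 0.0924
After 'fold-or-call': normaliser = 0.4·0.3274 + 0.55·0.5802 + 0.85·0.0924; P(aggressive) ≈ 0.2477, P(balanced) ≈ 0.6037, P(conservative) ≈ 0.1486
After 'raise': normaliser = 0.6·0.2477 + 0.45·0.6037 + 0.15·0.1486; P(aggressive) ≈ 0.3358, P(balanced) ≈ 0.6138, P(conservative) ≈ 0.0504

0.614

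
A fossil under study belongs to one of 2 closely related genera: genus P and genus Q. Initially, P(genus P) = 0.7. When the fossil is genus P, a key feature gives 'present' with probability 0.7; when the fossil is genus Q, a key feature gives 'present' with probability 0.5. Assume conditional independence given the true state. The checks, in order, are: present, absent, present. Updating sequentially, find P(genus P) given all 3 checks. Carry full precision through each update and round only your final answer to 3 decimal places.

Apply Bayes' rule sequentially, carrying P(genus P) forward.
After 'present': P(genus P) = 0.7·0.7000 / (0.7·0.7000 + 0.5·0.3000) ≈ 0.7656
After 'absent': P(genus P) = 0.3·0.7656 / (0.3·0.7656 + 0.5·0.2344) ≈ 0.6622
After 'present': P(genus P) = 0.7·0.6622 / (0.7·0.6622 + 0.5·0.3378) ≈ 0.7329

0.733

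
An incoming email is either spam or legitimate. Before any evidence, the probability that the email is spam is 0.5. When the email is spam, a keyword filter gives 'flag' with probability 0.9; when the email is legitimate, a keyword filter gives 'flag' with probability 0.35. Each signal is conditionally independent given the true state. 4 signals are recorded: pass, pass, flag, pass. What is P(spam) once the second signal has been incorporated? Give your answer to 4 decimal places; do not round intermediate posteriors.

After 'pass': P(spam) = 0.1·0.5000 / (0.1·0.5000 + 0.65·0.5000) ≈ 0.1333
After 'pass': P(spam) = 0.1·0.1333 / (0.1·0.1333 + 0.65·0.8667) ≈ 0.0231

0.0231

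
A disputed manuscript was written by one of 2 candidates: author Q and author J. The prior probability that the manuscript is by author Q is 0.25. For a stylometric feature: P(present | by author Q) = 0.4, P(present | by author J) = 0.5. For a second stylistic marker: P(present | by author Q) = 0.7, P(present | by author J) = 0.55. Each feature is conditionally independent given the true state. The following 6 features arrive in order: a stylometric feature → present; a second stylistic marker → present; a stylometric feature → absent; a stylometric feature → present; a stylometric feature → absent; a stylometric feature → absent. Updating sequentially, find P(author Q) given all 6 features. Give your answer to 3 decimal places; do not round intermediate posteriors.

0.319

After a stylometric feature='present': P(author Q) = 0.4·0.2500 / (0.4·0.2500 + 0.5·0.7500) ≈ 0.2105
After a second stylistic marker='present': P(author Q) = 0.7·0.2105 / (0.7·0.2105 + 0.55·0.7895) ≈ 0.2534
After a stylometric feature='absent': P(author Q) = 0.6·0.2534 / (0.6·0.2534 + 0.5·0.7466) ≈ 0.2894
After a stylometric feature='present': P(author Q) = 0.4·0.2894 / (0.4·0.2894 + 0.5·0.7106) ≈ 0.2457
After a stylometric feature='absent': P(author Q) = 0.6·0.2457 / (0.6·0.2457 + 0.5·0.7543) ≈ 0.2811
After a stylometric feature='absent': P(author Q) = 0.6·0.2811 / (0.6·0.2811 + 0.5·0.7189) ≈ 0.3193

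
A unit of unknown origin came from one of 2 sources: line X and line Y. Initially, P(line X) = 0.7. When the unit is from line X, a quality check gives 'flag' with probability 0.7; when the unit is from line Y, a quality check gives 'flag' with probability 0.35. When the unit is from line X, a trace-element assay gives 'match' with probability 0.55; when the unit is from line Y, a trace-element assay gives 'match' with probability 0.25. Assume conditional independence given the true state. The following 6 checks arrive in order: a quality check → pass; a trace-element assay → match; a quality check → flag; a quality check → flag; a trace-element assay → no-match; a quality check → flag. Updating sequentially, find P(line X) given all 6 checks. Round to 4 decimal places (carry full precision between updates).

Apply Bayes' rule sequentially, carrying P(line X) forward.
After a quality check='pass': P(line X) = 0.3·0.7000 / (0.3·0.7000 + 0.65·0.3000) ≈ 0.5185
After a trace-element assay='match': P(line X) = 0.55·0.5185 / (0.55·0.5185 + 0.25·0.4815) ≈ 0.7032
After a quality check='flag': P(line X) = 0.7·0.7032 / (0.7·0.7032 + 0.35·0.2968) ≈ 0.8257
After a quality check='flag': P(line X) = 0.7·0.8257 / (0.7·0.8257 + 0.35·0.1743) ≈ 0.9046
After a trace-element assay='no-match': P(line X) = 0.45·0.9046 / (0.45·0.9046 + 0.75·0.0954) ≈ 0.8504
After a quality check='flag': P(line X) = 0.7·0.8504 / (0.7·0.8504 + 0.35·0.1496) ≈ 0.9192

0.9192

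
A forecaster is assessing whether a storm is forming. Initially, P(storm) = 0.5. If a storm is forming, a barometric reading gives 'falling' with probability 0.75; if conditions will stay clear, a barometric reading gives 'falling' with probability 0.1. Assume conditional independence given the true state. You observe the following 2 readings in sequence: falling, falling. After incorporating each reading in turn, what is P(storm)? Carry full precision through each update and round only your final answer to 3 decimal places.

Each posterior becomes the prior for the next update.
After 'falling': P(storm) = 0.75·0.5000 / (0.75·0.5000 + 0.1·0.5000) ≈ 0.8824
After 'falling': P(storm) = 0.75·0.8824 / (0.75·0.8824 + 0.1·0.1176) ≈ 0.9825

0.983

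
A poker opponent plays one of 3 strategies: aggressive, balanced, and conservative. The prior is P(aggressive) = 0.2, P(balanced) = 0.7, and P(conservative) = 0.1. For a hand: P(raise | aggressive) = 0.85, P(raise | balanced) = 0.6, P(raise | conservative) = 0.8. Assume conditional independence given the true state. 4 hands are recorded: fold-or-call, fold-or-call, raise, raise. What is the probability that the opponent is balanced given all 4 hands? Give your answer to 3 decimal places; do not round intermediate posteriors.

After 'fold-or-call': normaliser = 0.15·0.2000 + 0.4·0.7000 + 0.2·0.1000; P(aggressive) ≈ 0.0909, P(balanced) ≈ 0.8485, P(conservative) ≈ 0.0606
After 'fold-or-call': normaliser = 0.15·0.0909 + 0.4·0.8485 + 0.2·0.0606; P(aggressive) ≈ 0.0373, P(balanced) ≈ 0.9295, P(conservative) ≈ 0.0332
After 'raise': normaliser = 0.85·0.0373 + 0.6·0.9295 + 0.8·0.0332; P(aggressive) ≈ 0.0515, P(balanced) ≈ 0.9054, P(conservative) ≈ 0.0431
After 'raise': normaliser = 0.85·0.0515 + 0.6·0.9054 + 0.8·0.0431; P(aggressive) ≈ 0.0705, P(balanced) ≈ 0.8740, P(conservative) ≈ 0.0555

0.874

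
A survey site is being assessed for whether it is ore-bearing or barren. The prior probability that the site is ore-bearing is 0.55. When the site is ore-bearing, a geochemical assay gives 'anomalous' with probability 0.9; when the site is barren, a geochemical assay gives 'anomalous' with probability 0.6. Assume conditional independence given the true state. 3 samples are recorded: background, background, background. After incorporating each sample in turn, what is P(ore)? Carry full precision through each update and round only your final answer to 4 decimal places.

0.0187

Each posterior becomes the prior for the next update.
After 'background': P(ore) = 0.1·0.5500 / (0.1·0.5500 + 0.4·0.4500) ≈ 0.2340
After 'background': P(ore) = 0.1·0.2340 / (0.1·0.2340 + 0.4·0.7660) ≈ 0.0710
After 'background': P(ore) = 0.1·0.0710 / (0.1·0.0710 + 0.4·0.9290) ≈ 0.0187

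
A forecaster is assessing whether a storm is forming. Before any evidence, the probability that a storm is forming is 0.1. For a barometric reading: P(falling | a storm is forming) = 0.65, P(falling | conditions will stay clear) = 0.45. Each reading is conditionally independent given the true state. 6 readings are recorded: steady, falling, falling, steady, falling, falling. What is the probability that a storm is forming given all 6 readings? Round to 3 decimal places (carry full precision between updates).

After 'steady': P(storm) = 0.35·0.1000 / (0.35·0.1000 + 0.55·0.9000) ≈ 0.0660
After 'falling': P(storm) = 0.65·0.0660 / (0.65·0.0660 + 0.45·0.9340) ≈ 0.0927
After 'falling': P(storm) = 0.65·0.0927 / (0.65·0.0927 + 0.45·0.9073) ≈ 0.1286
After 'steady': P(storm) = 0.35·0.1286 / (0.35·0.1286 + 0.55·0.8714) ≈ 0.0858
After 'falling': P(storm) = 0.65·0.0858 / (0.65·0.0858 + 0.45·0.9142) ≈ 0.1194
After 'falling': P(storm) = 0.65·0.1194 / (0.65·0.1194 + 0.45·0.8806) ≈ 0.1638

0.164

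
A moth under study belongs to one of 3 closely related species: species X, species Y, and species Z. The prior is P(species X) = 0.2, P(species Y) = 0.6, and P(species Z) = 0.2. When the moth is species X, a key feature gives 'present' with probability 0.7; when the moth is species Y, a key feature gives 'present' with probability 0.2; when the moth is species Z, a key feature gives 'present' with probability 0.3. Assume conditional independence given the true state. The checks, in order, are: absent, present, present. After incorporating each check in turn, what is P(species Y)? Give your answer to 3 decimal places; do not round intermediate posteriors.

After 'absent': normaliser = 0.3·0.2000 + 0.8·0.6000 + 0.7·0.2000; P(species X) ≈ 0.0882, P(species Y) ≈ 0.7059, P(species Z) ≈ 0.2059
After 'present': normaliser = 0.7·0.0882 + 0.2·0.7059 + 0.3·0.2059; P(species X) ≈ 0.2333, P(species Y) ≈ 0.5333, P(species Z) ≈ 0.2333
After 'present': normaliser = 0.7·0.2333 + 0.2·0.5333 + 0.3·0.2333; P(species X) ≈ 0.4804, P(species Y) ≈ 0.3137, P(species Z) ≈ 0.2059

0.314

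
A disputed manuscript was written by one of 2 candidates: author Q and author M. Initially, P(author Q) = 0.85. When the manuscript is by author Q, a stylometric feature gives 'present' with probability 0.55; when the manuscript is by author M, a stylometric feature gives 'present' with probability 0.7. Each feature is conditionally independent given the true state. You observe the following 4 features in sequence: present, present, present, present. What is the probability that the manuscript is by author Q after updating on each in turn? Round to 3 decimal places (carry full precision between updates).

0.684

After 'present': P(author Q) = 0.55·0.8500 / (0.55·0.8500 + 0.7·0.1500) ≈ 0.8166
After 'present': P(author Q) = 0.55·0.8166 / (0.55·0.8166 + 0.7·0.1834) ≈ 0.7777
After 'present': P(author Q) = 0.55·0.7777 / (0.55·0.7777 + 0.7·0.2223) ≈ 0.7332
After 'present': P(author Q) = 0.55·0.7332 / (0.55·0.7332 + 0.7·0.2668) ≈ 0.6835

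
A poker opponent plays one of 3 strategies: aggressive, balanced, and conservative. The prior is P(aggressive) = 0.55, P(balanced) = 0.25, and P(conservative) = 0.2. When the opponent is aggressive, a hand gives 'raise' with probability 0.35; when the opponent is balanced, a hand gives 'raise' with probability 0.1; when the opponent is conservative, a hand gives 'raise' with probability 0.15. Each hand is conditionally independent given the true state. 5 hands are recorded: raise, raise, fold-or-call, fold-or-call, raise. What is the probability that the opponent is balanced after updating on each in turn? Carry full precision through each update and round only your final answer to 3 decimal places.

0.019

Apply Bayes' rule sequentially, carrying P(balanced) forward.
After 'raise': normaliser = 0.35·0.5500 + 0.1·0.2500 + 0.15·0.2000; P(aggressive) ≈ 0.7778, P(balanced) ≈ 0.1010, P(conservative) ≈ 0.1212
After 'raise': normaliser = 0.35·0.7778 + 0.1·0.1010 + 0.15·0.1212; P(aggressive) ≈ 0.9059, P(balanced) ≈ 0.0336, P(conservative) ≈ 0.0605
After 'fold-or-call': normaliser = 0.65·0.9059 + 0.9·0.0336 + 0.85·0.0605; P(aggressive) ≈ 0.8782, P(balanced) ≈ 0.0451, P(conservative) ≈ 0.0767
After 'fold-or-call': normaliser = 0.65·0.8782 + 0.9·0.0451 + 0.85·0.0767; P(aggressive) ≈ 0.8436, P(balanced) ≈ 0.0600, P(conservative) ≈ 0.0964
After 'raise': normaliser = 0.35·0.8436 + 0.1·0.0600 + 0.15·0.0964; P(aggressive) ≈ 0.9352, P(balanced) ≈ 0.0190, P(conservative) ≈ 0.0458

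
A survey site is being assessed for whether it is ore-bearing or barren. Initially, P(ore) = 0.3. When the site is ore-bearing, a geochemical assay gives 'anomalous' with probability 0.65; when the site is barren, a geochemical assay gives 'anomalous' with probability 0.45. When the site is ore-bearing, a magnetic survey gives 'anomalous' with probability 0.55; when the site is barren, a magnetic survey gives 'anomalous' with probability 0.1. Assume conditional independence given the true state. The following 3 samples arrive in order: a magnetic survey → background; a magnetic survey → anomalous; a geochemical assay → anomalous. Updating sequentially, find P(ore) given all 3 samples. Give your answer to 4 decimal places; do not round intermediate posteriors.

0.6300

After a magnetic survey='background': P(ore) = 0.45·0.3000 / (0.45·0.3000 + 0.9·0.7000) ≈ 0.1765
After a magnetic survey='anomalous': P(ore) = 0.55·0.1765 / (0.55·0.1765 + 0.1·0.8235) ≈ 0.5410
After a geochemical assay='anomalous': P(ore) = 0.65·0.5410 / (0.65·0.5410 + 0.45·0.4590) ≈ 0.6300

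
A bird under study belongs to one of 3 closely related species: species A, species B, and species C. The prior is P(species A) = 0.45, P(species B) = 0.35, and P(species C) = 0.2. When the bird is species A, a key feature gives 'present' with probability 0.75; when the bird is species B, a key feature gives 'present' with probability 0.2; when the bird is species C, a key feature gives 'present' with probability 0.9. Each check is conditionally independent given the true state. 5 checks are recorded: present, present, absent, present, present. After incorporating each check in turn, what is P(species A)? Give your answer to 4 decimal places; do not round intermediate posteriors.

0.7240

After 'present': normaliser = 0.75·0.4500 + 0.2·0.3500 + 0.9·0.2000; P(species A) ≈ 0.5745, P(species B) ≈ 0.1191, P(species C) ≈ 0.3064
After 'present': normaliser = 0.75·0.5745 + 0.2·0.1191 + 0.9·0.3064; P(species A) ≈ 0.5899, P(species B) ≈ 0.0326, P(species C) ≈ 0.3775
After 'absent': normaliser = 0.25·0.5899 + 0.8·0.0326 + 0.1·0.3775; P(species A) ≈ 0.6978, P(species B) ≈ 0.1235, P(species C) ≈ 0.1786
After 'present': normaliser = 0.75·0.6978 + 0.2·0.1235 + 0.9·0.1786; P(species A) ≈ 0.7383, P(species B) ≈ 0.0348, P(species C) ≈ 0.2268
After 'present': normaliser = 0.75·0.7383 + 0.2·0.0348 + 0.9·0.2268; P(species A) ≈ 0.7240, P(species B) ≈ 0.0091, P(species C) ≈ 0.2669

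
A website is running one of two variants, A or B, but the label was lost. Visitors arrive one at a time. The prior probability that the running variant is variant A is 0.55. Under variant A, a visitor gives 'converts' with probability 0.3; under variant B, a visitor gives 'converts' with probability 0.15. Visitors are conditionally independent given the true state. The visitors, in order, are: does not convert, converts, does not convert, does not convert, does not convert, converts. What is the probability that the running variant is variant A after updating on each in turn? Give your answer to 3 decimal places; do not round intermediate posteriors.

0.692

Apply Bayes' rule sequentially, carrying P(A) forward.
After 'does not convert': P(A) = 0.7·0.5500 / (0.7·0.5500 + 0.85·0.4500) ≈ 0.5016
After 'converts': P(A) = 0.3·0.5016 / (0.3·0.5016 + 0.15·0.4984) ≈ 0.6681
After 'does not convert': P(A) = 0.7·0.6681 / (0.7·0.6681 + 0.85·0.3319) ≈ 0.6238
After 'does not convert': P(A) = 0.7·0.6238 / (0.7·0.6238 + 0.85·0.3762) ≈ 0.5772
After 'does not convert': P(A) = 0.7·0.5772 / (0.7·0.5772 + 0.85·0.4228) ≈ 0.5293
After 'converts': P(A) = 0.3·0.5293 / (0.3·0.5293 + 0.15·0.4707) ≈ 0.6922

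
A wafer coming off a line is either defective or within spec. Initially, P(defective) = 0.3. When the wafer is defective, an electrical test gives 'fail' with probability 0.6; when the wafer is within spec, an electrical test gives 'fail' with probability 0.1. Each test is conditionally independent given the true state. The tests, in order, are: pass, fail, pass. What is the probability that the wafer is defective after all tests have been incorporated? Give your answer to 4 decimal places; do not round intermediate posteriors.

Each posterior becomes the prior for the next update.
After 'pass': P(defective) = 0.4·0.3000 / (0.4·0.3000 + 0.9·0.7000) ≈ 0.1600
After 'fail': P(defective) = 0.6·0.1600 / (0.6·0.1600 + 0.1·0.8400) ≈ 0.5333
After 'pass': P(defective) = 0.4·0.5333 / (0.4·0.5333 + 0.9·0.4667) ≈ 0.3368

0.3368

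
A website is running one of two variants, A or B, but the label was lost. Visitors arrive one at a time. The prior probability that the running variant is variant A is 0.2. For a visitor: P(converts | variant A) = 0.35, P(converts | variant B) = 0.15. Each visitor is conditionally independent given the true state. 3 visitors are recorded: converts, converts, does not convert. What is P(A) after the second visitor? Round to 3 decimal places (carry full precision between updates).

0.576

After 'converts': P(A) = 0.35·0.2000 / (0.35·0.2000 + 0.15·0.8000) ≈ 0.3684
After 'converts': P(A) = 0.35·0.3684 / (0.35·0.3684 + 0.15·0.6316) ≈ 0.5765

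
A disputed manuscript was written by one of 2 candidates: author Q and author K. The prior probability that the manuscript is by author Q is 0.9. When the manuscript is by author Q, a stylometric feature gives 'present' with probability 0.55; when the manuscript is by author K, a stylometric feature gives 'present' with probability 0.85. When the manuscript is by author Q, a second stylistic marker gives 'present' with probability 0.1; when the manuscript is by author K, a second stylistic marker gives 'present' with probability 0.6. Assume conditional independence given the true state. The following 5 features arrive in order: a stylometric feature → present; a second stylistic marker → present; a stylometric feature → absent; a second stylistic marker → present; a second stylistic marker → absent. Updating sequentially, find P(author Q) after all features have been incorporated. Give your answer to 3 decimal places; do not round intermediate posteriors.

0.522

Each posterior becomes the prior for the next update.
After a stylometric feature='present': P(author Q) = 0.55·0.9000 / (0.55·0.9000 + 0.85·0.1000) ≈ 0.8534
After a second stylistic marker='present': P(author Q) = 0.1·0.8534 / (0.1·0.8534 + 0.6·0.1466) ≈ 0.4925
After a stylometric feature='absent': P(author Q) = 0.45·0.4925 / (0.45·0.4925 + 0.15·0.5075) ≈ 0.7444
After a second stylistic marker='present': P(author Q) = 0.1·0.7444 / (0.1·0.7444 + 0.6·0.2556) ≈ 0.3267
After a second stylistic marker='absent': P(author Q) = 0.9·0.3267 / (0.9·0.3267 + 0.4·0.6733) ≈ 0.5220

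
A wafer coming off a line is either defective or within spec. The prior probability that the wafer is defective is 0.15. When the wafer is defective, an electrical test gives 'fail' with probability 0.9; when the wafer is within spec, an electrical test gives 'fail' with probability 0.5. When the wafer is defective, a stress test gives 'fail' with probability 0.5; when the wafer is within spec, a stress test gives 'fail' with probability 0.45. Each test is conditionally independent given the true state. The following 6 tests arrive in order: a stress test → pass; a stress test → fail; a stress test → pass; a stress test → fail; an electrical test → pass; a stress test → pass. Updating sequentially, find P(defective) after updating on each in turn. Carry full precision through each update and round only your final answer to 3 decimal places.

After a stress test='pass': P(defective) = 0.5·0.1500 / (0.5·0.1500 + 0.55·0.8500) ≈ 0.1382
After a stress test='fail': P(defective) = 0.5·0.1382 / (0.5·0.1382 + 0.45·0.8618) ≈ 0.1513
After a stress test='pass': P(defective) = 0.5·0.1513 / (0.5·0.1513 + 0.55·0.8487) ≈ 0.1395
After a stress test='fail': P(defective) = 0.5·0.1395 / (0.5·0.1395 + 0.45·0.8605) ≈ 0.1526
After an electrical test='pass': P(defective) = 0.1·0.1526 / (0.1·0.1526 + 0.5·0.8474) ≈ 0.0348
After a stress test='pass': P(defective) = 0.5·0.0348 / (0.5·0.0348 + 0.55·0.9652) ≈ 0.0317

0.032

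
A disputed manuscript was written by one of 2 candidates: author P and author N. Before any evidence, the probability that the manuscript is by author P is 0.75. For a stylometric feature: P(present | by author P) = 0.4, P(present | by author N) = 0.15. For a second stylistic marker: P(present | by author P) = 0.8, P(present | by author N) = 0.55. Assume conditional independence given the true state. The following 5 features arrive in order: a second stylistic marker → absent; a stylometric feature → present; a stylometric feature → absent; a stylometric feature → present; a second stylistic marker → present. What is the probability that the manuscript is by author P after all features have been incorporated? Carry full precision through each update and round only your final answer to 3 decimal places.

0.907

After a second stylistic marker='absent': P(author P) = 0.2·0.7500 / (0.2·0.7500 + 0.45·0.2500) ≈ 0.5714
After a stylometric feature='present': P(author P) = 0.4·0.5714 / (0.4·0.5714 + 0.15·0.4286) ≈ 0.7805
After a stylometric feature='absent': P(author P) = 0.6·0.7805 / (0.6·0.7805 + 0.85·0.2195) ≈ 0.7151
After a stylometric feature='present': P(author P) = 0.4·0.7151 / (0.4·0.7151 + 0.15·0.2849) ≈ 0.8700
After a second stylistic marker='present': P(author P) = 0.8·0.8700 / (0.8·0.8700 + 0.55·0.1300) ≈ 0.9068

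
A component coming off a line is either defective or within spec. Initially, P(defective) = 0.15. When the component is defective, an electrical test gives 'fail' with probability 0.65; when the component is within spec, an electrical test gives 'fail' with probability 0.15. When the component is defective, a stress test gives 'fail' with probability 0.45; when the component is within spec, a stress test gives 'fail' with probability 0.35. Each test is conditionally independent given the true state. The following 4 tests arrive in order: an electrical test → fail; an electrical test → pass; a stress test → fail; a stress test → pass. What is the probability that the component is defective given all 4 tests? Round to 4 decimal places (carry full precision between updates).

After an electrical test='fail': P(defective) = 0.65·0.1500 / (0.65·0.1500 + 0.15·0.8500) ≈ 0.4333
After an electrical test='pass': P(defective) = 0.35·0.4333 / (0.35·0.4333 + 0.85·0.5667) ≈ 0.2395
After a stress test='fail': P(defective) = 0.45·0.2395 / (0.45·0.2395 + 0.35·0.7605) ≈ 0.2882
After a stress test='pass': P(defective) = 0.55·0.2882 / (0.55·0.2882 + 0.65·0.7118) ≈ 0.2552

0.2552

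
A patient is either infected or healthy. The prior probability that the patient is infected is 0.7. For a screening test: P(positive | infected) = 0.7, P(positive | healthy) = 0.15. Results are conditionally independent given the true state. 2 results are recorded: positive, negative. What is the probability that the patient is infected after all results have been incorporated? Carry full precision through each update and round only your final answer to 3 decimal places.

0.794

After 'positive': P(infected) = 0.7·0.7000 / (0.7·0.7000 + 0.15·0.3000) ≈ 0.9159
After 'negative': P(infected) = 0.3·0.9159 / (0.3·0.9159 + 0.85·0.0841) ≈ 0.7935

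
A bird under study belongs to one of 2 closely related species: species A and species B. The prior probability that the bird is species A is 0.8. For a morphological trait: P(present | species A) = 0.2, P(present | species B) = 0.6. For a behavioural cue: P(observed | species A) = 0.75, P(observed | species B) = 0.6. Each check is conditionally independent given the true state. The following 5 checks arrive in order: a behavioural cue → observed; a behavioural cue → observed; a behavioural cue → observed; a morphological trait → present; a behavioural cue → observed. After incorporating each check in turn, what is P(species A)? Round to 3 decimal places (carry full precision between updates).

0.765

After a behavioural cue='observed': P(species A) = 0.75·0.8000 / (0.75·0.8000 + 0.6·0.2000) ≈ 0.8333
After a behavioural cue='observed': P(species A) = 0.75·0.8333 / (0.75·0.8333 + 0.6·0.1667) ≈ 0.8621
After a behavioural cue='observed': P(species A) = 0.75·0.8621 / (0.75·0.8621 + 0.6·0.1379) ≈ 0.8865
After a morphological trait='present': P(species A) = 0.2·0.8865 / (0.2·0.8865 + 0.6·0.1135) ≈ 0.7225
After a behavioural cue='observed': P(species A) = 0.75·0.7225 / (0.75·0.7225 + 0.6·0.2775) ≈ 0.7650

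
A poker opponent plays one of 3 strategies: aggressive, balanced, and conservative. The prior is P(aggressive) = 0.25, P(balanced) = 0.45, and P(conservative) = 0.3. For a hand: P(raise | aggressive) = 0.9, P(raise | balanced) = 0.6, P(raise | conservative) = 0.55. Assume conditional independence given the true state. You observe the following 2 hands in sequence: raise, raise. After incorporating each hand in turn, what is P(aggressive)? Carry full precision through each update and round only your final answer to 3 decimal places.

0.445

Apply Bayes' rule sequentially, carrying P(aggressive) forward.
After 'raise': normaliser = 0.9·0.2500 + 0.6·0.4500 + 0.55·0.3000; P(aggressive) ≈ 0.3409, P(balanced) ≈ 0.4091, P(conservative) ≈ 0.2500
After 'raise': normaliser = 0.9·0.3409 + 0.6·0.4091 + 0.55·0.2500; P(aggressive) ≈ 0.4448, P(balanced) ≈ 0.3558, P(conservative) ≈ 0.1993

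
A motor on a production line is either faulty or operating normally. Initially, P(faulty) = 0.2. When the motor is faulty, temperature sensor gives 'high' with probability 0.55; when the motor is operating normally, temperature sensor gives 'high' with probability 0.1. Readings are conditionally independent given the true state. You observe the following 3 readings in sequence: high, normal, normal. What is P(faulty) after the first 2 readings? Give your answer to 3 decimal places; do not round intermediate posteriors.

After 'high': P(faulty) = 0.55·0.2000 / (0.55·0.2000 + 0.1·0.8000) ≈ 0.5789
After 'normal': P(faulty) = 0.45·0.5789 / (0.45·0.5789 + 0.9·0.4211) ≈ 0.4074

0.407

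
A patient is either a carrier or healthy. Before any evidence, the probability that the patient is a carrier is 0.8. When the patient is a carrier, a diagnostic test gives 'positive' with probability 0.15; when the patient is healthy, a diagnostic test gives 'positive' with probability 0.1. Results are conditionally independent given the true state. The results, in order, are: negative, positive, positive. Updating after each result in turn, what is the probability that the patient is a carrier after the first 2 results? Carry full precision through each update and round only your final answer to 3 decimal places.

0.850

After 'negative': P(carrier) = 0.85·0.8000 / (0.85·0.8000 + 0.9·0.2000) ≈ 0.7907
After 'positive': P(carrier) = 0.15·0.7907 / (0.15·0.7907 + 0.1·0.2093) ≈ 0.8500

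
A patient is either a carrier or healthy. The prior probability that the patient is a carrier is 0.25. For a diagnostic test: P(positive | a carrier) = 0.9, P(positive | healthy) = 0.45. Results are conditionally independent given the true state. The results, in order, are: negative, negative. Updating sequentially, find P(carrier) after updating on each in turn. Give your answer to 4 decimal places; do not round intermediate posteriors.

After 'negative': P(carrier) = 0.1·0.2500 / (0.1·0.2500 + 0.55·0.7500) ≈ 0.0571
After 'negative': P(carrier) = 0.1·0.0571 / (0.1·0.0571 + 0.55·0.9429) ≈ 0.0109

0.0109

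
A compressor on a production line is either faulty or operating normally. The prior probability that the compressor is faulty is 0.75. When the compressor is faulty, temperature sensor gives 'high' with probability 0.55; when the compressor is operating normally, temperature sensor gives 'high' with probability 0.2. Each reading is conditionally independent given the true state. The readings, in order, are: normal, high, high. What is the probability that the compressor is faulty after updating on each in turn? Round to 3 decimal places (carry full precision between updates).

0.927

After 'normal': P(faulty) = 0.45·0.7500 / (0.45·0.7500 + 0.8·0.2500) ≈ 0.6279
After 'high': P(faulty) = 0.55·0.6279 / (0.55·0.6279 + 0.2·0.3721) ≈ 0.8227
After 'high': P(faulty) = 0.55·0.8227 / (0.55·0.8227 + 0.2·0.1773) ≈ 0.9273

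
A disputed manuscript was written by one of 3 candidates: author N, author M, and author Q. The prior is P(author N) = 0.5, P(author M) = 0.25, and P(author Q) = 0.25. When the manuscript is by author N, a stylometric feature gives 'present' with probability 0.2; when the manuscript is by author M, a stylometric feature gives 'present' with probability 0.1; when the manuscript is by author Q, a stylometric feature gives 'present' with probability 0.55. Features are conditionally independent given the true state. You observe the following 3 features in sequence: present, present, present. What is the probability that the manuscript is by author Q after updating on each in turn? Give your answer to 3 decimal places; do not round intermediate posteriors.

0.907

Each posterior becomes the prior for the next update.
After 'present': normaliser = 0.2·0.5000 + 0.1·0.2500 + 0.55·0.2500; P(author N) ≈ 0.3810, P(author M) ≈ 0.0952, P(author Q) ≈ 0.5238
After 'present': normaliser = 0.2·0.3810 + 0.1·0.0952 + 0.55·0.5238; P(author N) ≈ 0.2038, P(author M) ≈ 0.0255, P(author Q) ≈ 0.7707
After 'present': normaliser = 0.2·0.2038 + 0.1·0.0255 + 0.55·0.7707; P(author N) ≈ 0.0873, P(author M) ≈ 0.0055, P(author Q) ≈ 0.9073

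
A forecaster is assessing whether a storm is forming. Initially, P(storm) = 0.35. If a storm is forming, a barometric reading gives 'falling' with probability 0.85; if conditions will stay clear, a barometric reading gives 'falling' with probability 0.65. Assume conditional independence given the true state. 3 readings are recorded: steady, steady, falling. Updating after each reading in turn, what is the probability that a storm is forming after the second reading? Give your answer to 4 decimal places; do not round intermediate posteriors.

After 'steady': P(storm) = 0.15·0.3500 / (0.15·0.3500 + 0.35·0.6500) ≈ 0.1875
After 'steady': P(storm) = 0.15·0.1875 / (0.15·0.1875 + 0.35·0.8125) ≈ 0.0900

0.0900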